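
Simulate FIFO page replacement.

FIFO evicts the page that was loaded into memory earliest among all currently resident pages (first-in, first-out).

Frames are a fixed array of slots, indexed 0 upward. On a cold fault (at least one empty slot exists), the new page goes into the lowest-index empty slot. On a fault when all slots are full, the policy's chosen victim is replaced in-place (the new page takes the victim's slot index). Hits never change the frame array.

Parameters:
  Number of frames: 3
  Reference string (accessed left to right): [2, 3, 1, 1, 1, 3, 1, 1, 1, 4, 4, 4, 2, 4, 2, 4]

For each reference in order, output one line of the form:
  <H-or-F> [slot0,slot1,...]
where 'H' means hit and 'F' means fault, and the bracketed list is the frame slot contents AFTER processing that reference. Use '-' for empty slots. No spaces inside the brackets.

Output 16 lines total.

F [2,-,-]
F [2,3,-]
F [2,3,1]
H [2,3,1]
H [2,3,1]
H [2,3,1]
H [2,3,1]
H [2,3,1]
H [2,3,1]
F [4,3,1]
H [4,3,1]
H [4,3,1]
F [4,2,1]
H [4,2,1]
H [4,2,1]
H [4,2,1]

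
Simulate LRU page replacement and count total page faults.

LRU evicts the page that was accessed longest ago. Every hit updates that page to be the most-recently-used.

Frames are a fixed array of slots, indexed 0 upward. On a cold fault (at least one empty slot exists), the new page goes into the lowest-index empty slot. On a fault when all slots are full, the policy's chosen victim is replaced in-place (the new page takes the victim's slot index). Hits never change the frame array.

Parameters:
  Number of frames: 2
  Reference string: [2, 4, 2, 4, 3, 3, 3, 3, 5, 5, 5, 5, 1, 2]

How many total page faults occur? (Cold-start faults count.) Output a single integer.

Step 0: ref 2 → FAULT, frames=[2,-]
Step 1: ref 4 → FAULT, frames=[2,4]
Step 2: ref 2 → HIT, frames=[2,4]
Step 3: ref 4 → HIT, frames=[2,4]
Step 4: ref 3 → FAULT (evict 2), frames=[3,4]
Step 5: ref 3 → HIT, frames=[3,4]
Step 6: ref 3 → HIT, frames=[3,4]
Step 7: ref 3 → HIT, frames=[3,4]
Step 8: ref 5 → FAULT (evict 4), frames=[3,5]
Step 9: ref 5 → HIT, frames=[3,5]
Step 10: ref 5 → HIT, frames=[3,5]
Step 11: ref 5 → HIT, frames=[3,5]
Step 12: ref 1 → FAULT (evict 3), frames=[1,5]
Step 13: ref 2 → FAULT (evict 5), frames=[1,2]
Total faults: 6

Answer: 6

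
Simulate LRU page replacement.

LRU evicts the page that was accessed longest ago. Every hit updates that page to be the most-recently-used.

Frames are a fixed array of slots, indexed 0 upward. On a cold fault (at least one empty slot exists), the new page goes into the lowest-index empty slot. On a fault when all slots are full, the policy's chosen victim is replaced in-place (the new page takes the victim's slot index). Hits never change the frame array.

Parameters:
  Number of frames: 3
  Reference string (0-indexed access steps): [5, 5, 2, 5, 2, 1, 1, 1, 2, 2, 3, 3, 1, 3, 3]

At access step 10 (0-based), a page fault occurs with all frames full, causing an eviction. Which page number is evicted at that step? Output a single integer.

Step 0: ref 5 -> FAULT, frames=[5,-,-]
Step 1: ref 5 -> HIT, frames=[5,-,-]
Step 2: ref 2 -> FAULT, frames=[5,2,-]
Step 3: ref 5 -> HIT, frames=[5,2,-]
Step 4: ref 2 -> HIT, frames=[5,2,-]
Step 5: ref 1 -> FAULT, frames=[5,2,1]
Step 6: ref 1 -> HIT, frames=[5,2,1]
Step 7: ref 1 -> HIT, frames=[5,2,1]
Step 8: ref 2 -> HIT, frames=[5,2,1]
Step 9: ref 2 -> HIT, frames=[5,2,1]
Step 10: ref 3 -> FAULT, evict 5, frames=[3,2,1]
At step 10: evicted page 5

Answer: 5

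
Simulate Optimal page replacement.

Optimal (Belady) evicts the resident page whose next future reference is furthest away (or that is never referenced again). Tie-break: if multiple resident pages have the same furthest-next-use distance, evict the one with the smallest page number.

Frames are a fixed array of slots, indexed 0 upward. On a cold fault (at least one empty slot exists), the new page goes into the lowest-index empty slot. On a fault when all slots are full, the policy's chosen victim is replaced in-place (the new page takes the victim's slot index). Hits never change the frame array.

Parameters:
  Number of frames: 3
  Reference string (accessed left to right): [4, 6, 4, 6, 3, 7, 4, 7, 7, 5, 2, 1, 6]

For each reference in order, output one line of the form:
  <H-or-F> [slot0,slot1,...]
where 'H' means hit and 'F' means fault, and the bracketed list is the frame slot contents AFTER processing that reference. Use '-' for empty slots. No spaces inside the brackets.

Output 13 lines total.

F [4,-,-]
F [4,6,-]
H [4,6,-]
H [4,6,-]
F [4,6,3]
F [4,6,7]
H [4,6,7]
H [4,6,7]
H [4,6,7]
F [5,6,7]
F [2,6,7]
F [1,6,7]
H [1,6,7]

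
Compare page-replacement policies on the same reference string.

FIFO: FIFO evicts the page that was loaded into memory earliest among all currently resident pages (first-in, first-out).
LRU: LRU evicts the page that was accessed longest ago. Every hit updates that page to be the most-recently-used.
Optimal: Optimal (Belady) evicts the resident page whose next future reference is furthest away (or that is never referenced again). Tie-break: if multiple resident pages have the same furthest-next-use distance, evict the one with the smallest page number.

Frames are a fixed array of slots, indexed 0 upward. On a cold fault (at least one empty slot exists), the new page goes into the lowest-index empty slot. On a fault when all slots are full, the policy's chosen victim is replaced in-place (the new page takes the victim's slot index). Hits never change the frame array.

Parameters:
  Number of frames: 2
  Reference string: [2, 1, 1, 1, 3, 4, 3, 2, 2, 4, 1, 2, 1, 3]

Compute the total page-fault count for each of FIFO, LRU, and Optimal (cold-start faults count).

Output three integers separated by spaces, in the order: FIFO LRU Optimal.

--- FIFO ---
  step 0: ref 2 -> FAULT, frames=[2,-] (faults so far: 1)
  step 1: ref 1 -> FAULT, frames=[2,1] (faults so far: 2)
  step 2: ref 1 -> HIT, frames=[2,1] (faults so far: 2)
  step 3: ref 1 -> HIT, frames=[2,1] (faults so far: 2)
  step 4: ref 3 -> FAULT, evict 2, frames=[3,1] (faults so far: 3)
  step 5: ref 4 -> FAULT, evict 1, frames=[3,4] (faults so far: 4)
  step 6: ref 3 -> HIT, frames=[3,4] (faults so far: 4)
  step 7: ref 2 -> FAULT, evict 3, frames=[2,4] (faults so far: 5)
  step 8: ref 2 -> HIT, frames=[2,4] (faults so far: 5)
  step 9: ref 4 -> HIT, frames=[2,4] (faults so far: 5)
  step 10: ref 1 -> FAULT, evict 4, frames=[2,1] (faults so far: 6)
  step 11: ref 2 -> HIT, frames=[2,1] (faults so far: 6)
  step 12: ref 1 -> HIT, frames=[2,1] (faults so far: 6)
  step 13: ref 3 -> FAULT, evict 2, frames=[3,1] (faults so far: 7)
  FIFO total faults: 7
--- LRU ---
  step 0: ref 2 -> FAULT, frames=[2,-] (faults so far: 1)
  step 1: ref 1 -> FAULT, frames=[2,1] (faults so far: 2)
  step 2: ref 1 -> HIT, frames=[2,1] (faults so far: 2)
  step 3: ref 1 -> HIT, frames=[2,1] (faults so far: 2)
  step 4: ref 3 -> FAULT, evict 2, frames=[3,1] (faults so far: 3)
  step 5: ref 4 -> FAULT, evict 1, frames=[3,4] (faults so far: 4)
  step 6: ref 3 -> HIT, frames=[3,4] (faults so far: 4)
  step 7: ref 2 -> FAULT, evict 4, frames=[3,2] (faults so far: 5)
  step 8: ref 2 -> HIT, frames=[3,2] (faults so far: 5)
  step 9: ref 4 -> FAULT, evict 3, frames=[4,2] (faults so far: 6)
  step 10: ref 1 -> FAULT, evict 2, frames=[4,1] (faults so far: 7)
  step 11: ref 2 -> FAULT, evict 4, frames=[2,1] (faults so far: 8)
  step 12: ref 1 -> HIT, frames=[2,1] (faults so far: 8)
  step 13: ref 3 -> FAULT, evict 2, frames=[3,1] (faults so far: 9)
  LRU total faults: 9
--- Optimal ---
  step 0: ref 2 -> FAULT, frames=[2,-] (faults so far: 1)
  step 1: ref 1 -> FAULT, frames=[2,1] (faults so far: 2)
  step 2: ref 1 -> HIT, frames=[2,1] (faults so far: 2)
  step 3: ref 1 -> HIT, frames=[2,1] (faults so far: 2)
  step 4: ref 3 -> FAULT, evict 1, frames=[2,3] (faults so far: 3)
  step 5: ref 4 -> FAULT, evict 2, frames=[4,3] (faults so far: 4)
  step 6: ref 3 -> HIT, frames=[4,3] (faults so far: 4)
  step 7: ref 2 -> FAULT, evict 3, frames=[4,2] (faults so far: 5)
  step 8: ref 2 -> HIT, frames=[4,2] (faults so far: 5)
  step 9: ref 4 -> HIT, frames=[4,2] (faults so far: 5)
  step 10: ref 1 -> FAULT, evict 4, frames=[1,2] (faults so far: 6)
  step 11: ref 2 -> HIT, frames=[1,2] (faults so far: 6)
  step 12: ref 1 -> HIT, frames=[1,2] (faults so far: 6)
  step 13: ref 3 -> FAULT, evict 1, frames=[3,2] (faults so far: 7)
  Optimal total faults: 7

Answer: 7 9 7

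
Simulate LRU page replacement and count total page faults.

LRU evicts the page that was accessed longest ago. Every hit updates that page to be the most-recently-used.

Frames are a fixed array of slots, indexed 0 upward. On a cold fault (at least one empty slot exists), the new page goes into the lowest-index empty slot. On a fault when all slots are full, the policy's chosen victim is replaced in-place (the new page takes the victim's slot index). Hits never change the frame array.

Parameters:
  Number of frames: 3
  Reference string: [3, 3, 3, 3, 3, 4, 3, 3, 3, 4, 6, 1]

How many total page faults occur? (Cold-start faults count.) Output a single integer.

Answer: 4

Derivation:
Step 0: ref 3 → FAULT, frames=[3,-,-]
Step 1: ref 3 → HIT, frames=[3,-,-]
Step 2: ref 3 → HIT, frames=[3,-,-]
Step 3: ref 3 → HIT, frames=[3,-,-]
Step 4: ref 3 → HIT, frames=[3,-,-]
Step 5: ref 4 → FAULT, frames=[3,4,-]
Step 6: ref 3 → HIT, frames=[3,4,-]
Step 7: ref 3 → HIT, frames=[3,4,-]
Step 8: ref 3 → HIT, frames=[3,4,-]
Step 9: ref 4 → HIT, frames=[3,4,-]
Step 10: ref 6 → FAULT, frames=[3,4,6]
Step 11: ref 1 → FAULT (evict 3), frames=[1,4,6]
Total faults: 4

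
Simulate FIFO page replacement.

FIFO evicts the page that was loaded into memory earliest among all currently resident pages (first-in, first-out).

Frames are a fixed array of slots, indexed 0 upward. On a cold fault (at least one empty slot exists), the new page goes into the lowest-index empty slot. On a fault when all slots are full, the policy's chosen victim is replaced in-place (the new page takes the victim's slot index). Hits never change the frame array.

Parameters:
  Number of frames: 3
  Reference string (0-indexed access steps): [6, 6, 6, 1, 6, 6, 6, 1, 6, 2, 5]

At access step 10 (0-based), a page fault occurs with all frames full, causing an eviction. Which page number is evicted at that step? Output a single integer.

Answer: 6

Derivation:
Step 0: ref 6 -> FAULT, frames=[6,-,-]
Step 1: ref 6 -> HIT, frames=[6,-,-]
Step 2: ref 6 -> HIT, frames=[6,-,-]
Step 3: ref 1 -> FAULT, frames=[6,1,-]
Step 4: ref 6 -> HIT, frames=[6,1,-]
Step 5: ref 6 -> HIT, frames=[6,1,-]
Step 6: ref 6 -> HIT, frames=[6,1,-]
Step 7: ref 1 -> HIT, frames=[6,1,-]
Step 8: ref 6 -> HIT, frames=[6,1,-]
Step 9: ref 2 -> FAULT, frames=[6,1,2]
Step 10: ref 5 -> FAULT, evict 6, frames=[5,1,2]
At step 10: evicted page 6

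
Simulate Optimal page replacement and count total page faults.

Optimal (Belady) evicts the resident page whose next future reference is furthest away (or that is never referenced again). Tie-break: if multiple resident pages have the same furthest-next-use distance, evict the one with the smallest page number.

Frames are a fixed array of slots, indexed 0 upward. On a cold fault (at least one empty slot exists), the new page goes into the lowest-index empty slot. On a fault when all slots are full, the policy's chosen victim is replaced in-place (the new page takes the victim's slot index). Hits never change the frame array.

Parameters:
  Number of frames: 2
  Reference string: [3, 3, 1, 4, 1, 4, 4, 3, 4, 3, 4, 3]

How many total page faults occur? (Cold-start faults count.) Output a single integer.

Answer: 4

Derivation:
Step 0: ref 3 → FAULT, frames=[3,-]
Step 1: ref 3 → HIT, frames=[3,-]
Step 2: ref 1 → FAULT, frames=[3,1]
Step 3: ref 4 → FAULT (evict 3), frames=[4,1]
Step 4: ref 1 → HIT, frames=[4,1]
Step 5: ref 4 → HIT, frames=[4,1]
Step 6: ref 4 → HIT, frames=[4,1]
Step 7: ref 3 → FAULT (evict 1), frames=[4,3]
Step 8: ref 4 → HIT, frames=[4,3]
Step 9: ref 3 → HIT, frames=[4,3]
Step 10: ref 4 → HIT, frames=[4,3]
Step 11: ref 3 → HIT, frames=[4,3]
Total faults: 4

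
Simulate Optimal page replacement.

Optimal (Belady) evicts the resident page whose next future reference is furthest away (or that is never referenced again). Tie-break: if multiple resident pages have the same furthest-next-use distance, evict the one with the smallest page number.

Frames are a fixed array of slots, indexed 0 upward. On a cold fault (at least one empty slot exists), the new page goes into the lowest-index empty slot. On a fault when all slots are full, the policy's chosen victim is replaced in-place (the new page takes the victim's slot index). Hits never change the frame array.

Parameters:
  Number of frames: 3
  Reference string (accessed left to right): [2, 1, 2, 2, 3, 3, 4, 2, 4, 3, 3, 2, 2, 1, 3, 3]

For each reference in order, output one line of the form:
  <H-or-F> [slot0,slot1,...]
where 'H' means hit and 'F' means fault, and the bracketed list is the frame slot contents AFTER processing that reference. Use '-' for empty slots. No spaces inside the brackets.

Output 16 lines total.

F [2,-,-]
F [2,1,-]
H [2,1,-]
H [2,1,-]
F [2,1,3]
H [2,1,3]
F [2,4,3]
H [2,4,3]
H [2,4,3]
H [2,4,3]
H [2,4,3]
H [2,4,3]
H [2,4,3]
F [1,4,3]
H [1,4,3]
H [1,4,3]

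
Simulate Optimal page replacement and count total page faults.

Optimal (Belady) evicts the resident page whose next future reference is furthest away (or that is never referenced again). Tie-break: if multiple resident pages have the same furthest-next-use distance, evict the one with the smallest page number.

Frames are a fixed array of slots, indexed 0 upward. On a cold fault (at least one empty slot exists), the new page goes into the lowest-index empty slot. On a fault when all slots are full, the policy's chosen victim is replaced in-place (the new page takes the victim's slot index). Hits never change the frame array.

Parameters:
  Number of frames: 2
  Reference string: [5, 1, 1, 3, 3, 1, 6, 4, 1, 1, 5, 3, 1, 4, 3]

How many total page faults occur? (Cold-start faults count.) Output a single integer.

Answer: 8

Derivation:
Step 0: ref 5 → FAULT, frames=[5,-]
Step 1: ref 1 → FAULT, frames=[5,1]
Step 2: ref 1 → HIT, frames=[5,1]
Step 3: ref 3 → FAULT (evict 5), frames=[3,1]
Step 4: ref 3 → HIT, frames=[3,1]
Step 5: ref 1 → HIT, frames=[3,1]
Step 6: ref 6 → FAULT (evict 3), frames=[6,1]
Step 7: ref 4 → FAULT (evict 6), frames=[4,1]
Step 8: ref 1 → HIT, frames=[4,1]
Step 9: ref 1 → HIT, frames=[4,1]
Step 10: ref 5 → FAULT (evict 4), frames=[5,1]
Step 11: ref 3 → FAULT (evict 5), frames=[3,1]
Step 12: ref 1 → HIT, frames=[3,1]
Step 13: ref 4 → FAULT (evict 1), frames=[3,4]
Step 14: ref 3 → HIT, frames=[3,4]
Total faults: 8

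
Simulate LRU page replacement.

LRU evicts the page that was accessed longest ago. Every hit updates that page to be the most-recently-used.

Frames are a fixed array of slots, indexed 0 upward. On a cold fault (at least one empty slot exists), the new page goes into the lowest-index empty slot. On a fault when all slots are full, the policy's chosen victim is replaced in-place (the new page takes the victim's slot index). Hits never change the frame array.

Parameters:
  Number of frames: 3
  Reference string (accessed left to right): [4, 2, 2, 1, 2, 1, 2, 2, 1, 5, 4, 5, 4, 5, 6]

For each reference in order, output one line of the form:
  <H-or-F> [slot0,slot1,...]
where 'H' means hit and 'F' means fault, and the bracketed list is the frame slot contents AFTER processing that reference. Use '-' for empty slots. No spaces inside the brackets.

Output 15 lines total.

F [4,-,-]
F [4,2,-]
H [4,2,-]
F [4,2,1]
H [4,2,1]
H [4,2,1]
H [4,2,1]
H [4,2,1]
H [4,2,1]
F [5,2,1]
F [5,4,1]
H [5,4,1]
H [5,4,1]
H [5,4,1]
F [5,4,6]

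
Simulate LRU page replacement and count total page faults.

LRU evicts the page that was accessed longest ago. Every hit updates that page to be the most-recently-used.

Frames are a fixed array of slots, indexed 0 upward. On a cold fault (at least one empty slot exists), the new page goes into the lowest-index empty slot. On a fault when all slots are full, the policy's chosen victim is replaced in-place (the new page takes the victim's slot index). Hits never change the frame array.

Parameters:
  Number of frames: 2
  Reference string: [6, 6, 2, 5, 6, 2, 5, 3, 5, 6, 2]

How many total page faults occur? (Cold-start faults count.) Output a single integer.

Answer: 9

Derivation:
Step 0: ref 6 → FAULT, frames=[6,-]
Step 1: ref 6 → HIT, frames=[6,-]
Step 2: ref 2 → FAULT, frames=[6,2]
Step 3: ref 5 → FAULT (evict 6), frames=[5,2]
Step 4: ref 6 → FAULT (evict 2), frames=[5,6]
Step 5: ref 2 → FAULT (evict 5), frames=[2,6]
Step 6: ref 5 → FAULT (evict 6), frames=[2,5]
Step 7: ref 3 → FAULT (evict 2), frames=[3,5]
Step 8: ref 5 → HIT, frames=[3,5]
Step 9: ref 6 → FAULT (evict 3), frames=[6,5]
Step 10: ref 2 → FAULT (evict 5), frames=[6,2]
Total faults: 9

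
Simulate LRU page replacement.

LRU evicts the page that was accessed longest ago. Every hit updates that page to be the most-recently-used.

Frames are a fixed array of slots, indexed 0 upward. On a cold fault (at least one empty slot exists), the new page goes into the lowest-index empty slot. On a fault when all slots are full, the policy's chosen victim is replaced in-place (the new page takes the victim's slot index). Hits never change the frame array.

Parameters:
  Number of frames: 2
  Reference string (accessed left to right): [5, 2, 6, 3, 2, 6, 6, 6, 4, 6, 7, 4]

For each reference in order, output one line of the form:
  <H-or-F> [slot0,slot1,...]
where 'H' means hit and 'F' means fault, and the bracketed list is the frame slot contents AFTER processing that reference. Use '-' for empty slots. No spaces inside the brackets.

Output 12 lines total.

F [5,-]
F [5,2]
F [6,2]
F [6,3]
F [2,3]
F [2,6]
H [2,6]
H [2,6]
F [4,6]
H [4,6]
F [7,6]
F [7,4]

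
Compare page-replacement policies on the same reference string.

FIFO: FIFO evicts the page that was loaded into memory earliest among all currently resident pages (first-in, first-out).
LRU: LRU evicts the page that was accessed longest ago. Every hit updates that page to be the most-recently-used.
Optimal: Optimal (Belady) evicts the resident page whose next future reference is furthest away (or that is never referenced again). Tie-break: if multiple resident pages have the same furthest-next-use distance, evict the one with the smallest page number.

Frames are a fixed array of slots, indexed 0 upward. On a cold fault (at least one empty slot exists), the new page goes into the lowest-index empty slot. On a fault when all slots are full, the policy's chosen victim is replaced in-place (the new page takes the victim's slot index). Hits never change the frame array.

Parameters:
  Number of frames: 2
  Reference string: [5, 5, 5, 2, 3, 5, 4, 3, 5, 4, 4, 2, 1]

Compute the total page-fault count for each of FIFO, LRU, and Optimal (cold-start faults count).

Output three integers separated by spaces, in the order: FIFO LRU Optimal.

--- FIFO ---
  step 0: ref 5 -> FAULT, frames=[5,-] (faults so far: 1)
  step 1: ref 5 -> HIT, frames=[5,-] (faults so far: 1)
  step 2: ref 5 -> HIT, frames=[5,-] (faults so far: 1)
  step 3: ref 2 -> FAULT, frames=[5,2] (faults so far: 2)
  step 4: ref 3 -> FAULT, evict 5, frames=[3,2] (faults so far: 3)
  step 5: ref 5 -> FAULT, evict 2, frames=[3,5] (faults so far: 4)
  step 6: ref 4 -> FAULT, evict 3, frames=[4,5] (faults so far: 5)
  step 7: ref 3 -> FAULT, evict 5, frames=[4,3] (faults so far: 6)
  step 8: ref 5 -> FAULT, evict 4, frames=[5,3] (faults so far: 7)
  step 9: ref 4 -> FAULT, evict 3, frames=[5,4] (faults so far: 8)
  step 10: ref 4 -> HIT, frames=[5,4] (faults so far: 8)
  step 11: ref 2 -> FAULT, evict 5, frames=[2,4] (faults so far: 9)
  step 12: ref 1 -> FAULT, evict 4, frames=[2,1] (faults so far: 10)
  FIFO total faults: 10
--- LRU ---
  step 0: ref 5 -> FAULT, frames=[5,-] (faults so far: 1)
  step 1: ref 5 -> HIT, frames=[5,-] (faults so far: 1)
  step 2: ref 5 -> HIT, frames=[5,-] (faults so far: 1)
  step 3: ref 2 -> FAULT, frames=[5,2] (faults so far: 2)
  step 4: ref 3 -> FAULT, evict 5, frames=[3,2] (faults so far: 3)
  step 5: ref 5 -> FAULT, evict 2, frames=[3,5] (faults so far: 4)
  step 6: ref 4 -> FAULT, evict 3, frames=[4,5] (faults so far: 5)
  step 7: ref 3 -> FAULT, evict 5, frames=[4,3] (faults so far: 6)
  step 8: ref 5 -> FAULT, evict 4, frames=[5,3] (faults so far: 7)
  step 9: ref 4 -> FAULT, evict 3, frames=[5,4] (faults so far: 8)
  step 10: ref 4 -> HIT, frames=[5,4] (faults so far: 8)
  step 11: ref 2 -> FAULT, evict 5, frames=[2,4] (faults so far: 9)
  step 12: ref 1 -> FAULT, evict 4, frames=[2,1] (faults so far: 10)
  LRU total faults: 10
--- Optimal ---
  step 0: ref 5 -> FAULT, frames=[5,-] (faults so far: 1)
  step 1: ref 5 -> HIT, frames=[5,-] (faults so far: 1)
  step 2: ref 5 -> HIT, frames=[5,-] (faults so far: 1)
  step 3: ref 2 -> FAULT, frames=[5,2] (faults so far: 2)
  step 4: ref 3 -> FAULT, evict 2, frames=[5,3] (faults so far: 3)
  step 5: ref 5 -> HIT, frames=[5,3] (faults so far: 3)
  step 6: ref 4 -> FAULT, evict 5, frames=[4,3] (faults so far: 4)
  step 7: ref 3 -> HIT, frames=[4,3] (faults so far: 4)
  step 8: ref 5 -> FAULT, evict 3, frames=[4,5] (faults so far: 5)
  step 9: ref 4 -> HIT, frames=[4,5] (faults so far: 5)
  step 10: ref 4 -> HIT, frames=[4,5] (faults so far: 5)
  step 11: ref 2 -> FAULT, evict 4, frames=[2,5] (faults so far: 6)
  step 12: ref 1 -> FAULT, evict 2, frames=[1,5] (faults so far: 7)
  Optimal total faults: 7

Answer: 10 10 7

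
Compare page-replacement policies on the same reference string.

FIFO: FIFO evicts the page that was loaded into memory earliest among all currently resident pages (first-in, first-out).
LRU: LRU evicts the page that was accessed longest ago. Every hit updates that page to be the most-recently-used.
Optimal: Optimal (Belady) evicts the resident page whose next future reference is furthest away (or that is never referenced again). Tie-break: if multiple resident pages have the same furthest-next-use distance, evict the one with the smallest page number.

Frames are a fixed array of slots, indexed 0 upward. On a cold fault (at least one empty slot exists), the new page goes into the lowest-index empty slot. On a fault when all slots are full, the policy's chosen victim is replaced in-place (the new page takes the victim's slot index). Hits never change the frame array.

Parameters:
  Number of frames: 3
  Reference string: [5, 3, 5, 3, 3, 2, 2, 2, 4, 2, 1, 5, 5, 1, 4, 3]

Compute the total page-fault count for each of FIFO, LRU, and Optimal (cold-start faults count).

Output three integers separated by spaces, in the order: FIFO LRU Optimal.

--- FIFO ---
  step 0: ref 5 -> FAULT, frames=[5,-,-] (faults so far: 1)
  step 1: ref 3 -> FAULT, frames=[5,3,-] (faults so far: 2)
  step 2: ref 5 -> HIT, frames=[5,3,-] (faults so far: 2)
  step 3: ref 3 -> HIT, frames=[5,3,-] (faults so far: 2)
  step 4: ref 3 -> HIT, frames=[5,3,-] (faults so far: 2)
  step 5: ref 2 -> FAULT, frames=[5,3,2] (faults so far: 3)
  step 6: ref 2 -> HIT, frames=[5,3,2] (faults so far: 3)
  step 7: ref 2 -> HIT, frames=[5,3,2] (faults so far: 3)
  step 8: ref 4 -> FAULT, evict 5, frames=[4,3,2] (faults so far: 4)
  step 9: ref 2 -> HIT, frames=[4,3,2] (faults so far: 4)
  step 10: ref 1 -> FAULT, evict 3, frames=[4,1,2] (faults so far: 5)
  step 11: ref 5 -> FAULT, evict 2, frames=[4,1,5] (faults so far: 6)
  step 12: ref 5 -> HIT, frames=[4,1,5] (faults so far: 6)
  step 13: ref 1 -> HIT, frames=[4,1,5] (faults so far: 6)
  step 14: ref 4 -> HIT, frames=[4,1,5] (faults so far: 6)
  step 15: ref 3 -> FAULT, evict 4, frames=[3,1,5] (faults so far: 7)
  FIFO total faults: 7
--- LRU ---
  step 0: ref 5 -> FAULT, frames=[5,-,-] (faults so far: 1)
  step 1: ref 3 -> FAULT, frames=[5,3,-] (faults so far: 2)
  step 2: ref 5 -> HIT, frames=[5,3,-] (faults so far: 2)
  step 3: ref 3 -> HIT, frames=[5,3,-] (faults so far: 2)
  step 4: ref 3 -> HIT, frames=[5,3,-] (faults so far: 2)
  step 5: ref 2 -> FAULT, frames=[5,3,2] (faults so far: 3)
  step 6: ref 2 -> HIT, frames=[5,3,2] (faults so far: 3)
  step 7: ref 2 -> HIT, frames=[5,3,2] (faults so far: 3)
  step 8: ref 4 -> FAULT, evict 5, frames=[4,3,2] (faults so far: 4)
  step 9: ref 2 -> HIT, frames=[4,3,2] (faults so far: 4)
  step 10: ref 1 -> FAULT, evict 3, frames=[4,1,2] (faults so far: 5)
  step 11: ref 5 -> FAULT, evict 4, frames=[5,1,2] (faults so far: 6)
  step 12: ref 5 -> HIT, frames=[5,1,2] (faults so far: 6)
  step 13: ref 1 -> HIT, frames=[5,1,2] (faults so far: 6)
  step 14: ref 4 -> FAULT, evict 2, frames=[5,1,4] (faults so far: 7)
  step 15: ref 3 -> FAULT, evict 5, frames=[3,1,4] (faults so far: 8)
  LRU total faults: 8
--- Optimal ---
  step 0: ref 5 -> FAULT, frames=[5,-,-] (faults so far: 1)
  step 1: ref 3 -> FAULT, frames=[5,3,-] (faults so far: 2)
  step 2: ref 5 -> HIT, frames=[5,3,-] (faults so far: 2)
  step 3: ref 3 -> HIT, frames=[5,3,-] (faults so far: 2)
  step 4: ref 3 -> HIT, frames=[5,3,-] (faults so far: 2)
  step 5: ref 2 -> FAULT, frames=[5,3,2] (faults so far: 3)
  step 6: ref 2 -> HIT, frames=[5,3,2] (faults so far: 3)
  step 7: ref 2 -> HIT, frames=[5,3,2] (faults so far: 3)
  step 8: ref 4 -> FAULT, evict 3, frames=[5,4,2] (faults so far: 4)
  step 9: ref 2 -> HIT, frames=[5,4,2] (faults so far: 4)
  step 10: ref 1 -> FAULT, evict 2, frames=[5,4,1] (faults so far: 5)
  step 11: ref 5 -> HIT, frames=[5,4,1] (faults so far: 5)
  step 12: ref 5 -> HIT, frames=[5,4,1] (faults so far: 5)
  step 13: ref 1 -> HIT, frames=[5,4,1] (faults so far: 5)
  step 14: ref 4 -> HIT, frames=[5,4,1] (faults so far: 5)
  step 15: ref 3 -> FAULT, evict 1, frames=[5,4,3] (faults so far: 6)
  Optimal total faults: 6

Answer: 7 8 6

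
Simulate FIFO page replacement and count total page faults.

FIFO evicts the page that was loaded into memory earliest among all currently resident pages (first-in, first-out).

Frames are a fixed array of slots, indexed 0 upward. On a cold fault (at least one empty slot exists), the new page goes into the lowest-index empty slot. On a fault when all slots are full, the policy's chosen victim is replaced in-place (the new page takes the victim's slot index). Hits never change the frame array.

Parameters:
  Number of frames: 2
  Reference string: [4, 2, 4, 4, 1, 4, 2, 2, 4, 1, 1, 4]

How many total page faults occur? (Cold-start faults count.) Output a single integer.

Step 0: ref 4 → FAULT, frames=[4,-]
Step 1: ref 2 → FAULT, frames=[4,2]
Step 2: ref 4 → HIT, frames=[4,2]
Step 3: ref 4 → HIT, frames=[4,2]
Step 4: ref 1 → FAULT (evict 4), frames=[1,2]
Step 5: ref 4 → FAULT (evict 2), frames=[1,4]
Step 6: ref 2 → FAULT (evict 1), frames=[2,4]
Step 7: ref 2 → HIT, frames=[2,4]
Step 8: ref 4 → HIT, frames=[2,4]
Step 9: ref 1 → FAULT (evict 4), frames=[2,1]
Step 10: ref 1 → HIT, frames=[2,1]
Step 11: ref 4 → FAULT (evict 2), frames=[4,1]
Total faults: 7

Answer: 7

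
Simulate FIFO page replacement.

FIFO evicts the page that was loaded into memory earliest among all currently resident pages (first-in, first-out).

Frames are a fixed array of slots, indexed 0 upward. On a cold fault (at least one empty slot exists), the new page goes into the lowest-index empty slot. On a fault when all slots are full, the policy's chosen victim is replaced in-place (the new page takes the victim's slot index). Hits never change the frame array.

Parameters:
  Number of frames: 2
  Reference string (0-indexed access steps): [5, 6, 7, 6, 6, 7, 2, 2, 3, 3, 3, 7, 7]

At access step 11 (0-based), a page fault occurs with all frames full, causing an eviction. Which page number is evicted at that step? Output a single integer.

Step 0: ref 5 -> FAULT, frames=[5,-]
Step 1: ref 6 -> FAULT, frames=[5,6]
Step 2: ref 7 -> FAULT, evict 5, frames=[7,6]
Step 3: ref 6 -> HIT, frames=[7,6]
Step 4: ref 6 -> HIT, frames=[7,6]
Step 5: ref 7 -> HIT, frames=[7,6]
Step 6: ref 2 -> FAULT, evict 6, frames=[7,2]
Step 7: ref 2 -> HIT, frames=[7,2]
Step 8: ref 3 -> FAULT, evict 7, frames=[3,2]
Step 9: ref 3 -> HIT, frames=[3,2]
Step 10: ref 3 -> HIT, frames=[3,2]
Step 11: ref 7 -> FAULT, evict 2, frames=[3,7]
At step 11: evicted page 2

Answer: 2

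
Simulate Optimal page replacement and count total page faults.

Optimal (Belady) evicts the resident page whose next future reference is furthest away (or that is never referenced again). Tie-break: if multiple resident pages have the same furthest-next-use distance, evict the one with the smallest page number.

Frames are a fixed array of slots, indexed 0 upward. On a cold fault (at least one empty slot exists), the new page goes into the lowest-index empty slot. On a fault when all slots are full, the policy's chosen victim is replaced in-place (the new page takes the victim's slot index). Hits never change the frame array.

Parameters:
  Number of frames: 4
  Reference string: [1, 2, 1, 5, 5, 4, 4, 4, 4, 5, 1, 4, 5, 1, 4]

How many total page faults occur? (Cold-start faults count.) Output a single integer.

Answer: 4

Derivation:
Step 0: ref 1 → FAULT, frames=[1,-,-,-]
Step 1: ref 2 → FAULT, frames=[1,2,-,-]
Step 2: ref 1 → HIT, frames=[1,2,-,-]
Step 3: ref 5 → FAULT, frames=[1,2,5,-]
Step 4: ref 5 → HIT, frames=[1,2,5,-]
Step 5: ref 4 → FAULT, frames=[1,2,5,4]
Step 6: ref 4 → HIT, frames=[1,2,5,4]
Step 7: ref 4 → HIT, frames=[1,2,5,4]
Step 8: ref 4 → HIT, frames=[1,2,5,4]
Step 9: ref 5 → HIT, frames=[1,2,5,4]
Step 10: ref 1 → HIT, frames=[1,2,5,4]
Step 11: ref 4 → HIT, frames=[1,2,5,4]
Step 12: ref 5 → HIT, frames=[1,2,5,4]
Step 13: ref 1 → HIT, frames=[1,2,5,4]
Step 14: ref 4 → HIT, frames=[1,2,5,4]
Total faults: 4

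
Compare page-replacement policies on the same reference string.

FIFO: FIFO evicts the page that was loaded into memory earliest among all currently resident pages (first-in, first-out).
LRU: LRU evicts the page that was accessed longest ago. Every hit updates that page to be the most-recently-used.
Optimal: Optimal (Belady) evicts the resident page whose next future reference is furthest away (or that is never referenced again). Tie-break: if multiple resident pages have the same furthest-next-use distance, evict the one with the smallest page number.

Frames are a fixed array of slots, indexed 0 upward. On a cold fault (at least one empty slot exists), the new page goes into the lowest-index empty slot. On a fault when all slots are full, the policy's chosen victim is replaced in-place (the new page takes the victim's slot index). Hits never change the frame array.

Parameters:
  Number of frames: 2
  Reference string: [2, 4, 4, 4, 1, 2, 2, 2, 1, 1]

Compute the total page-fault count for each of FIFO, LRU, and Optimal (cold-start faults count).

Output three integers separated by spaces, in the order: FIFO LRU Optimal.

--- FIFO ---
  step 0: ref 2 -> FAULT, frames=[2,-] (faults so far: 1)
  step 1: ref 4 -> FAULT, frames=[2,4] (faults so far: 2)
  step 2: ref 4 -> HIT, frames=[2,4] (faults so far: 2)
  step 3: ref 4 -> HIT, frames=[2,4] (faults so far: 2)
  step 4: ref 1 -> FAULT, evict 2, frames=[1,4] (faults so far: 3)
  step 5: ref 2 -> FAULT, evict 4, frames=[1,2] (faults so far: 4)
  step 6: ref 2 -> HIT, frames=[1,2] (faults so far: 4)
  step 7: ref 2 -> HIT, frames=[1,2] (faults so far: 4)
  step 8: ref 1 -> HIT, frames=[1,2] (faults so far: 4)
  step 9: ref 1 -> HIT, frames=[1,2] (faults so far: 4)
  FIFO total faults: 4
--- LRU ---
  step 0: ref 2 -> FAULT, frames=[2,-] (faults so far: 1)
  step 1: ref 4 -> FAULT, frames=[2,4] (faults so far: 2)
  step 2: ref 4 -> HIT, frames=[2,4] (faults so far: 2)
  step 3: ref 4 -> HIT, frames=[2,4] (faults so far: 2)
  step 4: ref 1 -> FAULT, evict 2, frames=[1,4] (faults so far: 3)
  step 5: ref 2 -> FAULT, evict 4, frames=[1,2] (faults so far: 4)
  step 6: ref 2 -> HIT, frames=[1,2] (faults so far: 4)
  step 7: ref 2 -> HIT, frames=[1,2] (faults so far: 4)
  step 8: ref 1 -> HIT, frames=[1,2] (faults so far: 4)
  step 9: ref 1 -> HIT, frames=[1,2] (faults so far: 4)
  LRU total faults: 4
--- Optimal ---
  step 0: ref 2 -> FAULT, frames=[2,-] (faults so far: 1)
  step 1: ref 4 -> FAULT, frames=[2,4] (faults so far: 2)
  step 2: ref 4 -> HIT, frames=[2,4] (faults so far: 2)
  step 3: ref 4 -> HIT, frames=[2,4] (faults so far: 2)
  step 4: ref 1 -> FAULT, evict 4, frames=[2,1] (faults so far: 3)
  step 5: ref 2 -> HIT, frames=[2,1] (faults so far: 3)
  step 6: ref 2 -> HIT, frames=[2,1] (faults so far: 3)
  step 7: ref 2 -> HIT, frames=[2,1] (faults so far: 3)
  step 8: ref 1 -> HIT, frames=[2,1] (faults so far: 3)
  step 9: ref 1 -> HIT, frames=[2,1] (faults so far: 3)
  Optimal total faults: 3

Answer: 4 4 3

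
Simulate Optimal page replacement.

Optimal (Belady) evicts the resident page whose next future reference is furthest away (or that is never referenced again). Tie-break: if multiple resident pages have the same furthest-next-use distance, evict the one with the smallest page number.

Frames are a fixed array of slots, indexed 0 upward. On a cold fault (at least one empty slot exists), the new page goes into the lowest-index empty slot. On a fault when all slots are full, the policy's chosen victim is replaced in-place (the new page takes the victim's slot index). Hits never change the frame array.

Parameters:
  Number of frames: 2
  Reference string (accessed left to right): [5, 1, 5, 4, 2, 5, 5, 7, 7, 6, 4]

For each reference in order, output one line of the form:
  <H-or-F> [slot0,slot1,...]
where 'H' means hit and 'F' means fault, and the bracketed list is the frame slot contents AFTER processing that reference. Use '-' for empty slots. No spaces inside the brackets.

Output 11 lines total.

F [5,-]
F [5,1]
H [5,1]
F [5,4]
F [5,2]
H [5,2]
H [5,2]
F [5,7]
H [5,7]
F [6,7]
F [4,7]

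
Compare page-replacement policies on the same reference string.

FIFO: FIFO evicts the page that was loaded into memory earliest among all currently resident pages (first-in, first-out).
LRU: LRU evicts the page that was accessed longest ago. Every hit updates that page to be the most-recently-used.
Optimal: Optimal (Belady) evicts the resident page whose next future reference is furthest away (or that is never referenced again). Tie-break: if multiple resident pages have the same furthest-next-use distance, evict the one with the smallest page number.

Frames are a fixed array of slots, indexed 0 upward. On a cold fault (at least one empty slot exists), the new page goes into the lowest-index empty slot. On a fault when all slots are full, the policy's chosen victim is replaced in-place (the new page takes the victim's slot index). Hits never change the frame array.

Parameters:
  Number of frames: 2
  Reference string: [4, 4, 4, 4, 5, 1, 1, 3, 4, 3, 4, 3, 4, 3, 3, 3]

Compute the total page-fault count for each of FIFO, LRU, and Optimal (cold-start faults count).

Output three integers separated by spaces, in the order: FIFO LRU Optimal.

Answer: 5 5 4

Derivation:
--- FIFO ---
  step 0: ref 4 -> FAULT, frames=[4,-] (faults so far: 1)
  step 1: ref 4 -> HIT, frames=[4,-] (faults so far: 1)
  step 2: ref 4 -> HIT, frames=[4,-] (faults so far: 1)
  step 3: ref 4 -> HIT, frames=[4,-] (faults so far: 1)
  step 4: ref 5 -> FAULT, frames=[4,5] (faults so far: 2)
  step 5: ref 1 -> FAULT, evict 4, frames=[1,5] (faults so far: 3)
  step 6: ref 1 -> HIT, frames=[1,5] (faults so far: 3)
  step 7: ref 3 -> FAULT, evict 5, frames=[1,3] (faults so far: 4)
  step 8: ref 4 -> FAULT, evict 1, frames=[4,3] (faults so far: 5)
  step 9: ref 3 -> HIT, frames=[4,3] (faults so far: 5)
  step 10: ref 4 -> HIT, frames=[4,3] (faults so far: 5)
  step 11: ref 3 -> HIT, frames=[4,3] (faults so far: 5)
  step 12: ref 4 -> HIT, frames=[4,3] (faults so far: 5)
  step 13: ref 3 -> HIT, frames=[4,3] (faults so far: 5)
  step 14: ref 3 -> HIT, frames=[4,3] (faults so far: 5)
  step 15: ref 3 -> HIT, frames=[4,3] (faults so far: 5)
  FIFO total faults: 5
--- LRU ---
  step 0: ref 4 -> FAULT, frames=[4,-] (faults so far: 1)
  step 1: ref 4 -> HIT, frames=[4,-] (faults so far: 1)
  step 2: ref 4 -> HIT, frames=[4,-] (faults so far: 1)
  step 3: ref 4 -> HIT, frames=[4,-] (faults so far: 1)
  step 4: ref 5 -> FAULT, frames=[4,5] (faults so far: 2)
  step 5: ref 1 -> FAULT, evict 4, frames=[1,5] (faults so far: 3)
  step 6: ref 1 -> HIT, frames=[1,5] (faults so far: 3)
  step 7: ref 3 -> FAULT, evict 5, frames=[1,3] (faults so far: 4)
  step 8: ref 4 -> FAULT, evict 1, frames=[4,3] (faults so far: 5)
  step 9: ref 3 -> HIT, frames=[4,3] (faults so far: 5)
  step 10: ref 4 -> HIT, frames=[4,3] (faults so far: 5)
  step 11: ref 3 -> HIT, frames=[4,3] (faults so far: 5)
  step 12: ref 4 -> HIT, frames=[4,3] (faults so far: 5)
  step 13: ref 3 -> HIT, frames=[4,3] (faults so far: 5)
  step 14: ref 3 -> HIT, frames=[4,3] (faults so far: 5)
  step 15: ref 3 -> HIT, frames=[4,3] (faults so far: 5)
  LRU total faults: 5
--- Optimal ---
  step 0: ref 4 -> FAULT, frames=[4,-] (faults so far: 1)
  step 1: ref 4 -> HIT, frames=[4,-] (faults so far: 1)
  step 2: ref 4 -> HIT, frames=[4,-] (faults so far: 1)
  step 3: ref 4 -> HIT, frames=[4,-] (faults so far: 1)
  step 4: ref 5 -> FAULT, frames=[4,5] (faults so far: 2)
  step 5: ref 1 -> FAULT, evict 5, frames=[4,1] (faults so far: 3)
  step 6: ref 1 -> HIT, frames=[4,1] (faults so far: 3)
  step 7: ref 3 -> FAULT, evict 1, frames=[4,3] (faults so far: 4)
  step 8: ref 4 -> HIT, frames=[4,3] (faults so far: 4)
  step 9: ref 3 -> HIT, frames=[4,3] (faults so far: 4)
  step 10: ref 4 -> HIT, frames=[4,3] (faults so far: 4)
  step 11: ref 3 -> HIT, frames=[4,3] (faults so far: 4)
  step 12: ref 4 -> HIT, frames=[4,3] (faults so far: 4)
  step 13: ref 3 -> HIT, frames=[4,3] (faults so far: 4)
  step 14: ref 3 -> HIT, frames=[4,3] (faults so far: 4)
  step 15: ref 3 -> HIT, frames=[4,3] (faults so far: 4)
  Optimal total faults: 4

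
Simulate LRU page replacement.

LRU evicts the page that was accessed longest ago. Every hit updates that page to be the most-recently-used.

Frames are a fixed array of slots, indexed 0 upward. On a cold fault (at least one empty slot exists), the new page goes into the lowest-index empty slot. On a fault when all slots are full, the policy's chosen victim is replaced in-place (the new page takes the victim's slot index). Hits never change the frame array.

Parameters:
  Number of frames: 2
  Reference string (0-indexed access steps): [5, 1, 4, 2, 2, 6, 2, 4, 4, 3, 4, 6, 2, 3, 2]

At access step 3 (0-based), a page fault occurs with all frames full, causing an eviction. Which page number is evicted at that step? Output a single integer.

Step 0: ref 5 -> FAULT, frames=[5,-]
Step 1: ref 1 -> FAULT, frames=[5,1]
Step 2: ref 4 -> FAULT, evict 5, frames=[4,1]
Step 3: ref 2 -> FAULT, evict 1, frames=[4,2]
At step 3: evicted page 1

Answer: 1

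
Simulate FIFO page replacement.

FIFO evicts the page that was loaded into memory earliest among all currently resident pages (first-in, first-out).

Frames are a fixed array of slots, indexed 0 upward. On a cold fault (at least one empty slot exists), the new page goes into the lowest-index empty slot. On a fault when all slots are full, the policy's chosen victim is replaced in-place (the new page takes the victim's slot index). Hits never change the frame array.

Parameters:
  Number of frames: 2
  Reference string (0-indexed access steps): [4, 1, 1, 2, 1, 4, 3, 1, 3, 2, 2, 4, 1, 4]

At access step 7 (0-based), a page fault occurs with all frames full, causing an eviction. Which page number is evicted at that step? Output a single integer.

Answer: 4

Derivation:
Step 0: ref 4 -> FAULT, frames=[4,-]
Step 1: ref 1 -> FAULT, frames=[4,1]
Step 2: ref 1 -> HIT, frames=[4,1]
Step 3: ref 2 -> FAULT, evict 4, frames=[2,1]
Step 4: ref 1 -> HIT, frames=[2,1]
Step 5: ref 4 -> FAULT, evict 1, frames=[2,4]
Step 6: ref 3 -> FAULT, evict 2, frames=[3,4]
Step 7: ref 1 -> FAULT, evict 4, frames=[3,1]
At step 7: evicted page 4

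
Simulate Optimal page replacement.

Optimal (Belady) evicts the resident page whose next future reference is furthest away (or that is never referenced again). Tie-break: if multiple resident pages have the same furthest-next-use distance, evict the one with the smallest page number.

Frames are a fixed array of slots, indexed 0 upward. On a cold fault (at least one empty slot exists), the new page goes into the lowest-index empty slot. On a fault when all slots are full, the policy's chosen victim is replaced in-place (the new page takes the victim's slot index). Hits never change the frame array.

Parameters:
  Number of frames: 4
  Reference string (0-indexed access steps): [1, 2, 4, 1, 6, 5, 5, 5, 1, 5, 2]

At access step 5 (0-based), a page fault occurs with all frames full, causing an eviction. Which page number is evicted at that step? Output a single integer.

Answer: 4

Derivation:
Step 0: ref 1 -> FAULT, frames=[1,-,-,-]
Step 1: ref 2 -> FAULT, frames=[1,2,-,-]
Step 2: ref 4 -> FAULT, frames=[1,2,4,-]
Step 3: ref 1 -> HIT, frames=[1,2,4,-]
Step 4: ref 6 -> FAULT, frames=[1,2,4,6]
Step 5: ref 5 -> FAULT, evict 4, frames=[1,2,5,6]
At step 5: evicted page 4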